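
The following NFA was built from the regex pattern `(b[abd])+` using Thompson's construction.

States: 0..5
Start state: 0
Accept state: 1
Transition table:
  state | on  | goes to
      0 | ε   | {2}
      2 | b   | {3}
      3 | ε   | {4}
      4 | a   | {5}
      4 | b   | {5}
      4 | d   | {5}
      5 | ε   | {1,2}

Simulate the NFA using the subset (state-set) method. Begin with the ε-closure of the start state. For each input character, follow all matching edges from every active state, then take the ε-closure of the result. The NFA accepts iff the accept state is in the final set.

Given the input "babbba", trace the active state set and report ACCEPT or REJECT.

Answer: ACCEPT

Trace:
initial (ε-close {0}): {0,2}
'b' @ 1: {3,4}
'a' @ 2: {1,2,5}  (accept∈set)
'b' @ 3: {3,4}
'b' @ 4: {1,2,5}  (accept∈set)
'b' @ 5: {3,4}
'a' @ 6: {1,2,5}  (accept∈set)
final: {1,2,5}; accept 1 in set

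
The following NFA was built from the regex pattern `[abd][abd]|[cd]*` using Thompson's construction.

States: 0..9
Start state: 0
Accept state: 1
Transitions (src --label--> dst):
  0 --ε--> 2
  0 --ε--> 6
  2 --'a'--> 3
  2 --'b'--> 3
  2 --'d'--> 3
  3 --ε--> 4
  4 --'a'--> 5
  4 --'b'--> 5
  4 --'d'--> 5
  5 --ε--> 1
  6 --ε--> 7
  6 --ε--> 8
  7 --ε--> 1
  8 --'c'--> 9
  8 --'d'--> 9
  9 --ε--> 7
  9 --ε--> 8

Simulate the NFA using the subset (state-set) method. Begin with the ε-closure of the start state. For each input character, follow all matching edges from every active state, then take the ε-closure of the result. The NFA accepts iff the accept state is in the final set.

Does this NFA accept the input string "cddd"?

Answer: ACCEPT

Trace:
start: ε-closure({0}) = {0,1,2,6,7,8}
'c' @ 1: {1,7,8,9}  (accept∈set)
'd' @ 2: {1,7,8,9}  (accept∈set)
'd' @ 3: {1,7,8,9}  (accept∈set)
'd' @ 4: {1,7,8,9}  (accept∈set)
final: {1,7,8,9}; accept 1 in set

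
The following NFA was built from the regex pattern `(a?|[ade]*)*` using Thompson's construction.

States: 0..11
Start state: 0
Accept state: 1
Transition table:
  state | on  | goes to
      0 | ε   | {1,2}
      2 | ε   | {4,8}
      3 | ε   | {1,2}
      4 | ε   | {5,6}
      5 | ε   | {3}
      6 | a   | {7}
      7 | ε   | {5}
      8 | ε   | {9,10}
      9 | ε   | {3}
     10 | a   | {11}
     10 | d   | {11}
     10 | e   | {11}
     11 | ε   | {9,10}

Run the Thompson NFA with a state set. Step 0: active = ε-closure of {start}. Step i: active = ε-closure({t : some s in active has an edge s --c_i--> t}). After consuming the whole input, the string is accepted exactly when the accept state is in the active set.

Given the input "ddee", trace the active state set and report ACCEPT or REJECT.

Answer: ACCEPT

Trace:
S₀ = ε-closure({0}) = {0,1,2,3,4,5,6,8,9,10}
'd' @ 1: {1,2,3,4,5,6,8,9,10,11}  (accept∈set)
'd' @ 2: {1,2,3,4,5,6,8,9,10,11}  (accept∈set)
'e' @ 3: {1,2,3,4,5,6,8,9,10,11}  (accept∈set)
'e' @ 4: {1,2,3,4,5,6,8,9,10,11}  (accept∈set)
final: {1,2,3,4,5,6,8,9,10,11}; accept 1 in set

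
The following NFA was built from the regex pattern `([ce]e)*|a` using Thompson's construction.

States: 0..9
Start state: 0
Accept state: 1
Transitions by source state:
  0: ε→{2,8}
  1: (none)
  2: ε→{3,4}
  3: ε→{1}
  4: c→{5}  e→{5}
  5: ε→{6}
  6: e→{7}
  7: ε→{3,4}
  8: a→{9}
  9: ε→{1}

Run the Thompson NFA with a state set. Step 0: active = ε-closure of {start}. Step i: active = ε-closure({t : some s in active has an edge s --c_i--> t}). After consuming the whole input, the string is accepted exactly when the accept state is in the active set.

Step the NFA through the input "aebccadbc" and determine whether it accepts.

Answer: REJECT

Trace:
initial (ε-close {0}): {0,1,2,3,4,8}
'a' @ 1: {1,9}  (accept∈set)
'e' @ 2: {}  — dead — no transitions
rest 'bccadbc' ignored (set empty)
end set {} — state 1 not in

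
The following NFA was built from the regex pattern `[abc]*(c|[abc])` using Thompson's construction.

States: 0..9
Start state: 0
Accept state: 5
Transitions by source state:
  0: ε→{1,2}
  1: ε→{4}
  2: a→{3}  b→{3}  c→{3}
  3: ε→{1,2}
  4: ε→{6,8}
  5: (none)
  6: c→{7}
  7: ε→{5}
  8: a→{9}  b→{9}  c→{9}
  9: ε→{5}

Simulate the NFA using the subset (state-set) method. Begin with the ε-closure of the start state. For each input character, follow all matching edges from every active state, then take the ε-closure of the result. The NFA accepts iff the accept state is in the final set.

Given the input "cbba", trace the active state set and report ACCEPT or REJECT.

initial (ε-close {0}): {0,1,2,4,6,8}
'c' @ 1: {1,2,3,4,5,6,7,8,9}  ✓accept
'b' @ 2: {1,2,3,4,5,6,8,9}  ✓accept
'b' @ 3: {1,2,3,4,5,6,8,9}  ✓accept
'a' @ 4: {1,2,3,4,5,6,8,9}  ✓accept
after full input: {1,2,3,4,5,6,8,9}  (accept=5 in)

Answer: ACCEPT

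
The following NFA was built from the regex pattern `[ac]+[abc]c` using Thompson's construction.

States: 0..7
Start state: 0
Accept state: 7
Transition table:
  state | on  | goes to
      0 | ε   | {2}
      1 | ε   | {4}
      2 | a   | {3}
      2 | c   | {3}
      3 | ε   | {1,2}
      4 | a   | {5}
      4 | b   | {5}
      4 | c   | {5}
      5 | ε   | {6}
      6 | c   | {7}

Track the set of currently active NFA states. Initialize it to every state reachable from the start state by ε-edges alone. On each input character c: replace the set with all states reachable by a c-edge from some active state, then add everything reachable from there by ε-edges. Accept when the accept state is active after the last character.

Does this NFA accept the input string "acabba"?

Answer: REJECT

Steps:
start: ε-closure({0}) = {0,2}
'a' @ 1: {1,2,3,4}
'c' @ 2: {1,2,3,4,5,6}
'a' @ 3: {1,2,3,4,5,6}
'b' @ 4: {5,6}
'b' @ 5: {}  — no active states
rest 'a' ignored (set empty)
final: {}; accept 7 not in set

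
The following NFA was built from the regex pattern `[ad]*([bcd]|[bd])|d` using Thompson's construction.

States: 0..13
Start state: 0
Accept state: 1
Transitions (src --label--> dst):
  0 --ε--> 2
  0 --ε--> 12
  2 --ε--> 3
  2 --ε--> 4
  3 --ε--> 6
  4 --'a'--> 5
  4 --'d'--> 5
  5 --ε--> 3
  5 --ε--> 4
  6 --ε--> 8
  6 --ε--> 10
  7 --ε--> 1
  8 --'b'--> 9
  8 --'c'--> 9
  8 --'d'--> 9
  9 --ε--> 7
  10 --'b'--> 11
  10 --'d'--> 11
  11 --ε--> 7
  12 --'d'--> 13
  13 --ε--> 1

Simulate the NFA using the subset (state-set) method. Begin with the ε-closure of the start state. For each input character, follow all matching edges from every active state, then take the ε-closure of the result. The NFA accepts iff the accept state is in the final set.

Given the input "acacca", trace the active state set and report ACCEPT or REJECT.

Answer: REJECT

Derivation:
start: ε-closure({0}) = {0,2,3,4,6,8,10,12}
'a' @ 1: {3,4,5,6,8,10}
'c' @ 2: {1,7,9}  ✓accept
'a' @ 3: {}  — dead — no transitions
rest 'cca' ignored (set empty)
end set {} — state 1 not in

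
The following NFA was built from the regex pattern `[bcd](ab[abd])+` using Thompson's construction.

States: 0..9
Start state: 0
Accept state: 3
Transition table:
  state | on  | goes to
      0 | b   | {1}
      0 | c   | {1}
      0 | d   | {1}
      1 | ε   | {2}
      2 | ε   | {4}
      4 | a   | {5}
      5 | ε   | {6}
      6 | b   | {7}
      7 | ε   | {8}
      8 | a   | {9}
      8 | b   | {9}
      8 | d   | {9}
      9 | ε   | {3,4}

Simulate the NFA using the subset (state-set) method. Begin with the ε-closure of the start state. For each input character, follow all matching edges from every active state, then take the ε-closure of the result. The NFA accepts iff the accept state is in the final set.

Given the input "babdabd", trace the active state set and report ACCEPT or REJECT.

Answer: ACCEPT

Trace:
start: ε-closure({0}) = {0}
'b' @ 1: {1,2,4}
'a' @ 2: {5,6}
'b' @ 3: {7,8}
'd' @ 4: {3,4,9}  ✓accept
'a' @ 5: {5,6}
'b' @ 6: {7,8}
'd' @ 7: {3,4,9}  ✓accept
final: {3,4,9}; accept 3 in set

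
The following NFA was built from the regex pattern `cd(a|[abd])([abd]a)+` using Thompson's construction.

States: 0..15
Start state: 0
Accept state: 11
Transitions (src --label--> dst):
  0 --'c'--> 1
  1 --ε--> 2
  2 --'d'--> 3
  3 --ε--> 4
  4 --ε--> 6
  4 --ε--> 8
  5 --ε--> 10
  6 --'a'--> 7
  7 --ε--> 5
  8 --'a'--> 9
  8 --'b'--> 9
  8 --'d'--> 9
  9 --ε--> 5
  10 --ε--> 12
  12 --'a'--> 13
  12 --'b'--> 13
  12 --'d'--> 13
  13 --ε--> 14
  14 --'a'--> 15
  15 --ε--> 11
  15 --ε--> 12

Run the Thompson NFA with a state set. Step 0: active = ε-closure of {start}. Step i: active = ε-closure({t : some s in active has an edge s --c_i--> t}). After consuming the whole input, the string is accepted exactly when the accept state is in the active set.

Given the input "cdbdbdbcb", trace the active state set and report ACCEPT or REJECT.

Answer: REJECT

Derivation:
S₀ = ε-closure({0}) = {0}
'c' @ 1: {1,2}
'd' @ 2: {3,4,6,8}
'b' @ 3: {5,9,10,12}
'd' @ 4: {13,14}
'b' @ 5: {}  — dead — no transitions
rest 'dbcb' ignored (set empty)
after full input: {}  (accept=11 not in)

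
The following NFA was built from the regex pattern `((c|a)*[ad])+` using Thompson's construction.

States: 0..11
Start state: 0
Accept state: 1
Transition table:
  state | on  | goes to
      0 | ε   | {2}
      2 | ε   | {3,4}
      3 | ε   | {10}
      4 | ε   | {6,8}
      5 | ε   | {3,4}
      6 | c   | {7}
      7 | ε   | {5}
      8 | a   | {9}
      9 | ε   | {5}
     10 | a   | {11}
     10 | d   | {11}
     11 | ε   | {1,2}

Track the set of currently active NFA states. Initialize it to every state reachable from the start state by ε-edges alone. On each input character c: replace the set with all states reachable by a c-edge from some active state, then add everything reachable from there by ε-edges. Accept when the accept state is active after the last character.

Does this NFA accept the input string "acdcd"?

Answer: ACCEPT

Steps:
S₀ = ε-closure({0}) = {0,2,3,4,6,8,10}
'a' @ 1: {1,2,3,4,5,6,8,9,10,11}  ✓accept
'c' @ 2: {3,4,5,6,7,8,10}
'd' @ 3: {1,2,3,4,6,8,10,11}  ✓accept
'c' @ 4: {3,4,5,6,7,8,10}
'd' @ 5: {1,2,3,4,6,8,10,11}  ✓accept
end set {1,2,3,4,6,8,10,11} — state 1 in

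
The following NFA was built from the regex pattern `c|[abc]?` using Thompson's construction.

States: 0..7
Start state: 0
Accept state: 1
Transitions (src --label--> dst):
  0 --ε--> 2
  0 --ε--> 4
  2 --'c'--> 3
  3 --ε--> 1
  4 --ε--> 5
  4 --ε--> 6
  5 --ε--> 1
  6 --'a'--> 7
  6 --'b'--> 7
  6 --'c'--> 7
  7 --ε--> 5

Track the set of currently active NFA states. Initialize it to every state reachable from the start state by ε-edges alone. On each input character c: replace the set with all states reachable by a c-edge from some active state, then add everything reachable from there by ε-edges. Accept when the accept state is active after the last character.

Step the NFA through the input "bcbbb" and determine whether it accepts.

Answer: REJECT

Derivation:
initial (ε-close {0}): {0,1,2,4,5,6}
'b' @ 1: {1,5,7}  [accepting]
'c' @ 2: {}  — no active states
rest 'bbb' ignored (set empty)
after full input: {}  (accept=1 not in)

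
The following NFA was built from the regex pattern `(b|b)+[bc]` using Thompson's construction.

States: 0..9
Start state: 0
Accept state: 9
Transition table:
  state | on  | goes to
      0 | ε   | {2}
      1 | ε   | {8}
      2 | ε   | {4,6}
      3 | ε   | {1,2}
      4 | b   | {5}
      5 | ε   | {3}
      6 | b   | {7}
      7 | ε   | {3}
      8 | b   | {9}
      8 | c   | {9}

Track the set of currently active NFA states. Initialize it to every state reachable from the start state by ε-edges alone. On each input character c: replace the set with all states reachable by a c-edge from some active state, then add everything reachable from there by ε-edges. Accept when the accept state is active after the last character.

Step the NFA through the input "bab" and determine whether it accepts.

S₀ = ε-closure({0}) = {0,2,4,6}
'b' @ 1: {1,2,3,4,5,6,7,8}
'a' @ 2: {}  — dead — no transitions
rest 'b' ignored (set empty)
final: {}; accept 9 not in set

Answer: REJECT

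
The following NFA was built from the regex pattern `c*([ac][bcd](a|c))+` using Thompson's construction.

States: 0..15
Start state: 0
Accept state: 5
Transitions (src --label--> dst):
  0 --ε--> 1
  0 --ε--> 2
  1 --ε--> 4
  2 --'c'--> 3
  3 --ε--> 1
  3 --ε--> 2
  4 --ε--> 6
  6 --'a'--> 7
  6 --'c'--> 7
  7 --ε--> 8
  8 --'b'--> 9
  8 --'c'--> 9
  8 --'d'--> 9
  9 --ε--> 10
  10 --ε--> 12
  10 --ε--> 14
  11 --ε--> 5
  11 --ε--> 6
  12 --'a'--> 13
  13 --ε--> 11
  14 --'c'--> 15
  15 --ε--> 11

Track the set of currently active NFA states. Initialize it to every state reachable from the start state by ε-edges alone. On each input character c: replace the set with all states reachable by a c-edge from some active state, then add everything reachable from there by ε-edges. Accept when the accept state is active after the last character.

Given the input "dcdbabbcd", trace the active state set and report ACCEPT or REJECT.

Answer: REJECT

Steps:
start: ε-closure({0}) = {0,1,2,4,6}
'd' @ 1: {}  — dead — no transitions
rest 'cdbabbcd' ignored (set empty)
after full input: {}  (accept=5 not in)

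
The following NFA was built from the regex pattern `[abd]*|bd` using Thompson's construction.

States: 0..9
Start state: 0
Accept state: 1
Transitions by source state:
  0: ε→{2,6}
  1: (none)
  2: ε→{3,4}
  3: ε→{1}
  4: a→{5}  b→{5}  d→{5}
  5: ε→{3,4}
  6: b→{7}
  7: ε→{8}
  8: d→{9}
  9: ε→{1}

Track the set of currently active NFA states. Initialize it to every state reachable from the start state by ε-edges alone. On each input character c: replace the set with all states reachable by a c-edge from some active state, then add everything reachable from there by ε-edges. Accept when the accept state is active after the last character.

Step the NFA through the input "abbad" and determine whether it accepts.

S₀ = ε-closure({0}) = {0,1,2,3,4,6}
'a' @ 1: {1,3,4,5}  [accepting]
'b' @ 2: {1,3,4,5}  [accepting]
'b' @ 3: {1,3,4,5}  [accepting]
'a' @ 4: {1,3,4,5}  [accepting]
'd' @ 5: {1,3,4,5}  [accepting]
final: {1,3,4,5}; accept 1 in set

Answer: ACCEPT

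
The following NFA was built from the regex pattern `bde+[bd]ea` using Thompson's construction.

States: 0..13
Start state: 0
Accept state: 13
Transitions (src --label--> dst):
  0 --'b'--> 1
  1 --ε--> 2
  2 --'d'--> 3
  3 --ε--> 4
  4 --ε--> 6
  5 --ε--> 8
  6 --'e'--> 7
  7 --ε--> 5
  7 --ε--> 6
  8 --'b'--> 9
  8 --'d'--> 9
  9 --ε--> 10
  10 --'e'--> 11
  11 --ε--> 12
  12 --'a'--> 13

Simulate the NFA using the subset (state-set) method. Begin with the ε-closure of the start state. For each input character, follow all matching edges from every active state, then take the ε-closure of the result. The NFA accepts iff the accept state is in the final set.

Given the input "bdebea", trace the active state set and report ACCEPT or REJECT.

Answer: ACCEPT

Trace:
S₀ = ε-closure({0}) = {0}
'b' @ 1: {1,2}
'd' @ 2: {3,4,6}
'e' @ 3: {5,6,7,8}
'b' @ 4: {9,10}
'e' @ 5: {11,12}
'a' @ 6: {13}  [accepting]
final: {13}; accept 13 in set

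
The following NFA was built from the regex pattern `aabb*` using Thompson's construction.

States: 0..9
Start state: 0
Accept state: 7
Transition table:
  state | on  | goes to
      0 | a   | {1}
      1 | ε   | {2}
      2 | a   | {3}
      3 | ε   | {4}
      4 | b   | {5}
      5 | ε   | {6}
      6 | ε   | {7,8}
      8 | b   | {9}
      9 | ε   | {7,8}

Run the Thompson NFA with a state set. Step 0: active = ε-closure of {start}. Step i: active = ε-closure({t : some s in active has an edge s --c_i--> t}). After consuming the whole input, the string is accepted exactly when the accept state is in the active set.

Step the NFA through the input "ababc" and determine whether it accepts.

S₀ = ε-closure({0}) = {0}
'a' @ 1: {1,2}
'b' @ 2: {}  — dead — no transitions
rest 'abc' ignored (set empty)
after full input: {}  (accept=7 not in)

Answer: REJECT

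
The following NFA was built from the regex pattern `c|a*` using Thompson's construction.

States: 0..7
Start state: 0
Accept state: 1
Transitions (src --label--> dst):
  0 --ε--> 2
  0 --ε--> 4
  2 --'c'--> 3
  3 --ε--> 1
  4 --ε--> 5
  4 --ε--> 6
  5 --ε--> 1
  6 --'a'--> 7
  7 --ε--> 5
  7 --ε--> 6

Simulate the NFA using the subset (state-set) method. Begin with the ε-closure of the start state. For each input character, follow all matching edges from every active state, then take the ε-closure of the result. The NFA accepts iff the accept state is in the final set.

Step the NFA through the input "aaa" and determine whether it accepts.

Answer: ACCEPT

Steps:
initial (ε-close {0}): {0,1,2,4,5,6}
'a' @ 1: {1,5,6,7}  (accept∈set)
'a' @ 2: {1,5,6,7}  (accept∈set)
'a' @ 3: {1,5,6,7}  (accept∈set)
final: {1,5,6,7}; accept 1 in set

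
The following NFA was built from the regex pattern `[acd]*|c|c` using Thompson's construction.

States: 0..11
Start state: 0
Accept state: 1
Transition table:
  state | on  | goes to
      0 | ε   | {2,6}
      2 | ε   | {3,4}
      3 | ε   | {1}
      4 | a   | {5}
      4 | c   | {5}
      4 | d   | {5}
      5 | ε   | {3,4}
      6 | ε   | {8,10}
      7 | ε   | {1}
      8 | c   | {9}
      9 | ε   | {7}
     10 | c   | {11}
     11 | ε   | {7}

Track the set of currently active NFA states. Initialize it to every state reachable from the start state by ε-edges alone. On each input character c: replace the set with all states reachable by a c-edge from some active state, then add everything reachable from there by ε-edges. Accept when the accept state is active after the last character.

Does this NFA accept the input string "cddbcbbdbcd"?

Answer: REJECT

Steps:
start: ε-closure({0}) = {0,1,2,3,4,6,8,10}
'c' @ 1: {1,3,4,5,7,9,11}  ✓accept
'd' @ 2: {1,3,4,5}  ✓accept
'd' @ 3: {1,3,4,5}  ✓accept
'b' @ 4: {}  — no active states
rest 'cbbdbcd' ignored (set empty)
final: {}; accept 1 not in set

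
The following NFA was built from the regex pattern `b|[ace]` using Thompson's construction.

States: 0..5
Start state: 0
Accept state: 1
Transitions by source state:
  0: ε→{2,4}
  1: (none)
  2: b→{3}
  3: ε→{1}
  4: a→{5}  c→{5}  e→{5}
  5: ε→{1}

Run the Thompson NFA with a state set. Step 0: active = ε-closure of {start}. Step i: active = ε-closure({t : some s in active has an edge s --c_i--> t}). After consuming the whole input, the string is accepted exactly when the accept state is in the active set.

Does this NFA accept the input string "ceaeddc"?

Answer: REJECT

Steps:
start: ε-closure({0}) = {0,2,4}
'c' @ 1: {1,5}  ✓accept
'e' @ 2: {}  — dead — no transitions
rest 'aeddc' ignored (set empty)
after full input: {}  (accept=1 not in)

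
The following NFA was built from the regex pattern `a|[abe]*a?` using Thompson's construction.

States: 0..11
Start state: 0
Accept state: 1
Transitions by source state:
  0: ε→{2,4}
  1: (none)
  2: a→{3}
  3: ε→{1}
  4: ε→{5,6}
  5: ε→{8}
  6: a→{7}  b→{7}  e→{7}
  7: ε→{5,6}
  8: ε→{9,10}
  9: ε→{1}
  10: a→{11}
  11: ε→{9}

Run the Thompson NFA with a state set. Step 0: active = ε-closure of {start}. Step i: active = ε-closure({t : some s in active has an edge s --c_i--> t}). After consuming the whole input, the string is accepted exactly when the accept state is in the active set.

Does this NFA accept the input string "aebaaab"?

Answer: ACCEPT

Trace:
start: ε-closure({0}) = {0,1,2,4,5,6,8,9,10}
'a' @ 1: {1,3,5,6,7,8,9,10,11}  [accepting]
'e' @ 2: {1,5,6,7,8,9,10}  [accepting]
'b' @ 3: {1,5,6,7,8,9,10}  [accepting]
'a' @ 4: {1,5,6,7,8,9,10,11}  [accepting]
'a' @ 5: {1,5,6,7,8,9,10,11}  [accepting]
'a' @ 6: {1,5,6,7,8,9,10,11}  [accepting]
'b' @ 7: {1,5,6,7,8,9,10}  [accepting]
end set {1,5,6,7,8,9,10} — state 1 in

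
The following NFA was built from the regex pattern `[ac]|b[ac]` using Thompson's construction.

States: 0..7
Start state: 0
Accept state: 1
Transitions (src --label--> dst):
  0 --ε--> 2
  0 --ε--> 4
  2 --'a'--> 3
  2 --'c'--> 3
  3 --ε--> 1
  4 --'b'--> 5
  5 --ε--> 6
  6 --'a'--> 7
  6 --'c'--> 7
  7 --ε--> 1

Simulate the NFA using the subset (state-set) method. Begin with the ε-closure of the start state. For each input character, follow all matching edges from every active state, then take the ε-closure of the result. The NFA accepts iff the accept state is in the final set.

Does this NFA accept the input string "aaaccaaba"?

S₀ = ε-closure({0}) = {0,2,4}
'a' @ 1: {1,3}  [accepting]
'a' @ 2: {}  — dead — no transitions
rest 'accaaba' ignored (set empty)
end set {} — state 1 not in

Answer: REJECT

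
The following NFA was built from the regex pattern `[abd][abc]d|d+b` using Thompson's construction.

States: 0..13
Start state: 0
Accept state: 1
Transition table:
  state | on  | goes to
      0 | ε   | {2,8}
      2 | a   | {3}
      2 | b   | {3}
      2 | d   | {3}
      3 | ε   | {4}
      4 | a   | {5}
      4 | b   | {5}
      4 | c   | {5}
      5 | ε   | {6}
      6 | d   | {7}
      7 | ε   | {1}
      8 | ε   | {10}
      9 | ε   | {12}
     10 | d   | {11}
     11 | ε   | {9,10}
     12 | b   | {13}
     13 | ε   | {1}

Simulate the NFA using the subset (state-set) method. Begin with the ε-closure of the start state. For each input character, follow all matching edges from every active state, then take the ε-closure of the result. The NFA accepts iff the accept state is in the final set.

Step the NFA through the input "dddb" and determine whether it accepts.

S₀ = ε-closure({0}) = {0,2,8,10}
'd' @ 1: {3,4,9,10,11,12}
'd' @ 2: {9,10,11,12}
'd' @ 3: {9,10,11,12}
'b' @ 4: {1,13}  (accept∈set)
end set {1,13} — state 1 in

Answer: ACCEPT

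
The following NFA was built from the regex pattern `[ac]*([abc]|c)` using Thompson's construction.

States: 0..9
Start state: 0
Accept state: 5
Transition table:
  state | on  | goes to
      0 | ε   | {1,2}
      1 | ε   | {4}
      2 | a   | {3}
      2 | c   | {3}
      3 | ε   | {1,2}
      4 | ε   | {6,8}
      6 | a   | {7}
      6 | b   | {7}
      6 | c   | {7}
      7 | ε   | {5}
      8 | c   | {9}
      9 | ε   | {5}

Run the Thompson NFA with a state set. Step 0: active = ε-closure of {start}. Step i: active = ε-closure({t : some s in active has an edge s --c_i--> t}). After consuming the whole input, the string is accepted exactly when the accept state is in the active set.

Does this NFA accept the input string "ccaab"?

Answer: ACCEPT

Trace:
start: ε-closure({0}) = {0,1,2,4,6,8}
'c' @ 1: {1,2,3,4,5,6,7,8,9}  (accept∈set)
'c' @ 2: {1,2,3,4,5,6,7,8,9}  (accept∈set)
'a' @ 3: {1,2,3,4,5,6,7,8}  (accept∈set)
'a' @ 4: {1,2,3,4,5,6,7,8}  (accept∈set)
'b' @ 5: {5,7}  (accept∈set)
after full input: {5,7}  (accept=5 in)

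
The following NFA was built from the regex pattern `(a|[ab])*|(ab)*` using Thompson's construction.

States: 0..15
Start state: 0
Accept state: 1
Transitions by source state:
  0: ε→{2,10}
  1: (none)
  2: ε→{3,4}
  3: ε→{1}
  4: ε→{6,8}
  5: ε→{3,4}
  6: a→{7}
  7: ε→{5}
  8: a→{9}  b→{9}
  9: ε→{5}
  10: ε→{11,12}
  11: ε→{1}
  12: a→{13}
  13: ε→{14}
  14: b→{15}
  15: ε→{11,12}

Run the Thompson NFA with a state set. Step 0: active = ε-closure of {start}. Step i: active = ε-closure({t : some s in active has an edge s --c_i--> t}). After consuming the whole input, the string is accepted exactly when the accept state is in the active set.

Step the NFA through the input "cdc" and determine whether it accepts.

initial (ε-close {0}): {0,1,2,3,4,6,8,10,11,12}
'c' @ 1: {}  — state set empty
rest 'dc' ignored (set empty)
final: {}; accept 1 not in set

Answer: REJECT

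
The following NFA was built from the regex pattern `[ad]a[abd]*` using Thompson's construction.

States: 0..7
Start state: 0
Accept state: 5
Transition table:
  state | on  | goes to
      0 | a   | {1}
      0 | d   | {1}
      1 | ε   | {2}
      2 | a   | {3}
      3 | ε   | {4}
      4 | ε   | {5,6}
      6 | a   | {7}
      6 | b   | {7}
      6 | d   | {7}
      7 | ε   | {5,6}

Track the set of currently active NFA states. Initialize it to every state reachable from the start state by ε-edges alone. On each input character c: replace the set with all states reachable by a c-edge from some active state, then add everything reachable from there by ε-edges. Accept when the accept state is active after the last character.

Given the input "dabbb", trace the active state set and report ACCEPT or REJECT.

start: ε-closure({0}) = {0}
'd' @ 1: {1,2}
'a' @ 2: {3,4,5,6}  (accept∈set)
'b' @ 3: {5,6,7}  (accept∈set)
'b' @ 4: {5,6,7}  (accept∈set)
'b' @ 5: {5,6,7}  (accept∈set)
final: {5,6,7}; accept 5 in set

Answer: ACCEPT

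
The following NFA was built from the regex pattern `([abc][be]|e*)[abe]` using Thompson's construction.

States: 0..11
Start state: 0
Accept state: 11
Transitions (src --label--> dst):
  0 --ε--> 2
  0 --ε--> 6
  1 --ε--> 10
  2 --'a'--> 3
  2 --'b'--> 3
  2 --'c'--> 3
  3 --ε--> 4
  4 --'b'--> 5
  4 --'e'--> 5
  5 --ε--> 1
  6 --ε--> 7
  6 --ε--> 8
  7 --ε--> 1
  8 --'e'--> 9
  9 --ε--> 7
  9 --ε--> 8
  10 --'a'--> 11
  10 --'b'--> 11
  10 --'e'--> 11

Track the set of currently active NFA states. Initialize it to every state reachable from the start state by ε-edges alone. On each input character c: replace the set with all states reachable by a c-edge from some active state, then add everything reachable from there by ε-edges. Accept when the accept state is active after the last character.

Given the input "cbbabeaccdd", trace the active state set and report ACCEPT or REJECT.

Answer: REJECT

Trace:
initial (ε-close {0}): {0,1,2,6,7,8,10}
'c' @ 1: {3,4}
'b' @ 2: {1,5,10}
'b' @ 3: {11}  (accept∈set)
'a' @ 4: {}  — no active states
rest 'beaccdd' ignored (set empty)
after full input: {}  (accept=11 not in)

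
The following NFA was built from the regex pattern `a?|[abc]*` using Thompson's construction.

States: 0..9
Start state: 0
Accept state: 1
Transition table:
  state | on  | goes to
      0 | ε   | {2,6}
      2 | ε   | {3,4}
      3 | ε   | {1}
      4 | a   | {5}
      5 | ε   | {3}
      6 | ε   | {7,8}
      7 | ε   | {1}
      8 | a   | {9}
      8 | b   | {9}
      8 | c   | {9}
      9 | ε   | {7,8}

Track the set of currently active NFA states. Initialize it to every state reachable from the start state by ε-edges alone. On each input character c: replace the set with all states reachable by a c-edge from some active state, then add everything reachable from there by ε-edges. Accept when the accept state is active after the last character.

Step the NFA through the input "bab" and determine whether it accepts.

S₀ = ε-closure({0}) = {0,1,2,3,4,6,7,8}
'b' @ 1: {1,7,8,9}  ✓accept
'a' @ 2: {1,7,8,9}  ✓accept
'b' @ 3: {1,7,8,9}  ✓accept
end set {1,7,8,9} — state 1 in

Answer: ACCEPT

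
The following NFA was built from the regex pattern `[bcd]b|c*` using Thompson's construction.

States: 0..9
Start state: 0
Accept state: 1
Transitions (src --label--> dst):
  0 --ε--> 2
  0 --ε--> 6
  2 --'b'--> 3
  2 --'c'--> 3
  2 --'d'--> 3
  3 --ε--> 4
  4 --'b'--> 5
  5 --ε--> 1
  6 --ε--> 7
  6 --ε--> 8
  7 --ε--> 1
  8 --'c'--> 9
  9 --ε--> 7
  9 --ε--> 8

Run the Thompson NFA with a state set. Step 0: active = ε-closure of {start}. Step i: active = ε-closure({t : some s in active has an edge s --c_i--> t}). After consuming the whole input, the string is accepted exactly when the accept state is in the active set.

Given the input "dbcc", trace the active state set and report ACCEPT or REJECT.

Answer: REJECT

Trace:
start: ε-closure({0}) = {0,1,2,6,7,8}
'd' @ 1: {3,4}
'b' @ 2: {1,5}  ✓accept
'c' @ 3: {}  — no active states
rest 'c' ignored (set empty)
final: {}; accept 1 not in set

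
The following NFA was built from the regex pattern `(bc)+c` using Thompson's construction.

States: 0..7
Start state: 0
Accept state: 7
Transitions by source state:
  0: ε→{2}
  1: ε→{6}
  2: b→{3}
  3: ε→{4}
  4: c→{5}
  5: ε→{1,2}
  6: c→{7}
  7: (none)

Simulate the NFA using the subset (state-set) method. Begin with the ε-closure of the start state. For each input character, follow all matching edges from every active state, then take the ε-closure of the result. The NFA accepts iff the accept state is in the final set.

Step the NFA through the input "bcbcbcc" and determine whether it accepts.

Answer: ACCEPT

Trace:
initial (ε-close {0}): {0,2}
'b' @ 1: {3,4}
'c' @ 2: {1,2,5,6}
'b' @ 3: {3,4}
'c' @ 4: {1,2,5,6}
'b' @ 5: {3,4}
'c' @ 6: {1,2,5,6}
'c' @ 7: {7}  (accept∈set)
after full input: {7}  (accept=7 in)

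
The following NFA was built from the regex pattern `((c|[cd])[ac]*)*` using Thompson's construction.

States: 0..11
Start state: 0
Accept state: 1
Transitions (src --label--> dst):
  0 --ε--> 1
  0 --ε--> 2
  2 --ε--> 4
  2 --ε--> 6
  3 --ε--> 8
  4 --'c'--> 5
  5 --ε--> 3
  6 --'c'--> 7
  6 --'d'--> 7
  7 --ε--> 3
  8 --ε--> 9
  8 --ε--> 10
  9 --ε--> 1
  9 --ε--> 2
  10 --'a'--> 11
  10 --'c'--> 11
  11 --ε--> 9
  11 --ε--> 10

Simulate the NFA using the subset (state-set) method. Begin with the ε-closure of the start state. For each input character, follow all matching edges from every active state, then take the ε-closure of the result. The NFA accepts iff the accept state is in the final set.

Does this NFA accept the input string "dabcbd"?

Answer: REJECT

Trace:
S₀ = ε-closure({0}) = {0,1,2,4,6}
'd' @ 1: {1,2,3,4,6,7,8,9,10}  ✓accept
'a' @ 2: {1,2,4,6,9,10,11}  ✓accept
'b' @ 3: {}  — no active states
rest 'cbd' ignored (set empty)
after full input: {}  (accept=1 not in)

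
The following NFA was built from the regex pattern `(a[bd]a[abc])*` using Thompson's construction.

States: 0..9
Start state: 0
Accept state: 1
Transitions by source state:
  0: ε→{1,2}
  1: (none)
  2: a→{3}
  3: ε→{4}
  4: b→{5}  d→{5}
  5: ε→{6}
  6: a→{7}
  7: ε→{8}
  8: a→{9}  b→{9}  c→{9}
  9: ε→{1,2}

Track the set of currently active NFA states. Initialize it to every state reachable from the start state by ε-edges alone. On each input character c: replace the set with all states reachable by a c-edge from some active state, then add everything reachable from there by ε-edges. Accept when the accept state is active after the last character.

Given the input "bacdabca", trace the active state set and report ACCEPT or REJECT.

Answer: REJECT

Steps:
initial (ε-close {0}): {0,1,2}
'b' @ 1: {}  — state set empty
rest 'acdabca' ignored (set empty)
final: {}; accept 1 not in set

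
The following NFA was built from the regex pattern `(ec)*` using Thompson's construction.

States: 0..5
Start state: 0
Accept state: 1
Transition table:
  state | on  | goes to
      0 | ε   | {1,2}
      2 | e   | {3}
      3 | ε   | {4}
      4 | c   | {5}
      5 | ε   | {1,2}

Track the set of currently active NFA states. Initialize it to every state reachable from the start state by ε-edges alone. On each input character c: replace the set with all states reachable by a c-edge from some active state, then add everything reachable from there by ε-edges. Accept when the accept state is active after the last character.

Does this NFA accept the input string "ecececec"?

start: ε-closure({0}) = {0,1,2}
'e' @ 1: {3,4}
'c' @ 2: {1,2,5}  [accepting]
'e' @ 3: {3,4}
'c' @ 4: {1,2,5}  [accepting]
'e' @ 5: {3,4}
'c' @ 6: {1,2,5}  [accepting]
'e' @ 7: {3,4}
'c' @ 8: {1,2,5}  [accepting]
after full input: {1,2,5}  (accept=1 in)

Answer: ACCEPT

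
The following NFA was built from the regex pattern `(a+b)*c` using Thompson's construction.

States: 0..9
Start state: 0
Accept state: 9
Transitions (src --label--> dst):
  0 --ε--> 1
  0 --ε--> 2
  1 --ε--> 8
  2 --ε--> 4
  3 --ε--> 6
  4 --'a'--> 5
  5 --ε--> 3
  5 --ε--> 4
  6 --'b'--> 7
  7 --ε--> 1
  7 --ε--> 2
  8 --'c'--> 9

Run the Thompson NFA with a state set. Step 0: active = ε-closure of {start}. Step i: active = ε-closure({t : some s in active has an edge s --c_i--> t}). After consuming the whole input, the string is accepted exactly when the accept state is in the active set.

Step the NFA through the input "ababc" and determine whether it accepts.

Answer: ACCEPT

Steps:
S₀ = ε-closure({0}) = {0,1,2,4,8}
'a' @ 1: {3,4,5,6}
'b' @ 2: {1,2,4,7,8}
'a' @ 3: {3,4,5,6}
'b' @ 4: {1,2,4,7,8}
'c' @ 5: {9}  (accept∈set)
after full input: {9}  (accept=9 in)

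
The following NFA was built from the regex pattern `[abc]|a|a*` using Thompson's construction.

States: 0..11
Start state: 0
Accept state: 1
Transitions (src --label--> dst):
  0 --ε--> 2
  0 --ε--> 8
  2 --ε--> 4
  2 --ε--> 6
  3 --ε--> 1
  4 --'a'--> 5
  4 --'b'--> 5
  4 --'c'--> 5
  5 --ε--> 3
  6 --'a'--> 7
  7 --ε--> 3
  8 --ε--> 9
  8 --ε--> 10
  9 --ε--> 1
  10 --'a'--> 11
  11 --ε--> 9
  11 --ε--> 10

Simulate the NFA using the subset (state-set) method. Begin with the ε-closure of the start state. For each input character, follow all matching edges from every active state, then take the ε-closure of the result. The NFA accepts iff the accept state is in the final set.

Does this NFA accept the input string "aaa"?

S₀ = ε-closure({0}) = {0,1,2,4,6,8,9,10}
'a' @ 1: {1,3,5,7,9,10,11}  [accepting]
'a' @ 2: {1,9,10,11}  [accepting]
'a' @ 3: {1,9,10,11}  [accepting]
final: {1,9,10,11}; accept 1 in set

Answer: ACCEPT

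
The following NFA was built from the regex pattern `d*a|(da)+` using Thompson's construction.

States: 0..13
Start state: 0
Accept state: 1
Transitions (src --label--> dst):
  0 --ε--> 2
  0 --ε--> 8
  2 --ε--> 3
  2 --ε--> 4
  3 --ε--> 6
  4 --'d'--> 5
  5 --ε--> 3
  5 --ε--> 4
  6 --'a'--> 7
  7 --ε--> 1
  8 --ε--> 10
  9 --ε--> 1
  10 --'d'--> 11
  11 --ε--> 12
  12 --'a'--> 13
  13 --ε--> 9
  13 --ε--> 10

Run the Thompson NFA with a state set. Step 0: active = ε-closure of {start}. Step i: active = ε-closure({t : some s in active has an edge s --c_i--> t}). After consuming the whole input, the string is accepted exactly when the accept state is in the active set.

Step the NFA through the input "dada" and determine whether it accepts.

Answer: ACCEPT

Steps:
start: ε-closure({0}) = {0,2,3,4,6,8,10}
'd' @ 1: {3,4,5,6,11,12}
'a' @ 2: {1,7,9,10,13}  [accepting]
'd' @ 3: {11,12}
'a' @ 4: {1,9,10,13}  [accepting]
after full input: {1,9,10,13}  (accept=1 in)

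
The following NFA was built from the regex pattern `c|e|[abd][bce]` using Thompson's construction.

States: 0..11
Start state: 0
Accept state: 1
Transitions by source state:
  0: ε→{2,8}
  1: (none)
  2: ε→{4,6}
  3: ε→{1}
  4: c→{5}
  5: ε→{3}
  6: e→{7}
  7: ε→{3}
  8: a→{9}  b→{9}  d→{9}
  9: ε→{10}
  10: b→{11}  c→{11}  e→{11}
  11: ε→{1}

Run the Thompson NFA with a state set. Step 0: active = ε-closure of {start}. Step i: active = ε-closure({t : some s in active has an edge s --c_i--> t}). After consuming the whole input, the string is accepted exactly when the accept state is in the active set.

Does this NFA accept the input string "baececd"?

Answer: REJECT

Steps:
initial (ε-close {0}): {0,2,4,6,8}
'b' @ 1: {9,10}
'a' @ 2: {}  — state set empty
rest 'ececd' ignored (set empty)
end set {} — state 1 not in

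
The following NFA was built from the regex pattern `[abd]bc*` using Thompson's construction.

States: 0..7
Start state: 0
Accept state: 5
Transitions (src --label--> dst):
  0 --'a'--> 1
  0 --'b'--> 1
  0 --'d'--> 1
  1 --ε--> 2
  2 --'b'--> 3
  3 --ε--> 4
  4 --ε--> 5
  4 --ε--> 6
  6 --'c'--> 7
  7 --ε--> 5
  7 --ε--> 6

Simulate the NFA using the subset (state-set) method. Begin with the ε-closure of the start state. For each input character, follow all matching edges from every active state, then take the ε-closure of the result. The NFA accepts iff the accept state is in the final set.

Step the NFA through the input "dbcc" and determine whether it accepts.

Answer: ACCEPT

Steps:
initial (ε-close {0}): {0}
'd' @ 1: {1,2}
'b' @ 2: {3,4,5,6}  [accepting]
'c' @ 3: {5,6,7}  [accepting]
'c' @ 4: {5,6,7}  [accepting]
final: {5,6,7}; accept 5 in set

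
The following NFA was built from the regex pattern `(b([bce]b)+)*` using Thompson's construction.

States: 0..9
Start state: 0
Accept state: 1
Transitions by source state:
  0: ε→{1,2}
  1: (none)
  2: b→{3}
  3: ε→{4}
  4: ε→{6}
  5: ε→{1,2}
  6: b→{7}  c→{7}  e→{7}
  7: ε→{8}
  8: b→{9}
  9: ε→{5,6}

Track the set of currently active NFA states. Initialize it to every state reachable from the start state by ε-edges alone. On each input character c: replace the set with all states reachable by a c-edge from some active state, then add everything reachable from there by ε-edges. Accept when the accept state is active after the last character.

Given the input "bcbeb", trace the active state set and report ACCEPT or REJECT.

initial (ε-close {0}): {0,1,2}
'b' @ 1: {3,4,6}
'c' @ 2: {7,8}
'b' @ 3: {1,2,5,6,9}  (accept∈set)
'e' @ 4: {7,8}
'b' @ 5: {1,2,5,6,9}  (accept∈set)
final: {1,2,5,6,9}; accept 1 in set

Answer: ACCEPT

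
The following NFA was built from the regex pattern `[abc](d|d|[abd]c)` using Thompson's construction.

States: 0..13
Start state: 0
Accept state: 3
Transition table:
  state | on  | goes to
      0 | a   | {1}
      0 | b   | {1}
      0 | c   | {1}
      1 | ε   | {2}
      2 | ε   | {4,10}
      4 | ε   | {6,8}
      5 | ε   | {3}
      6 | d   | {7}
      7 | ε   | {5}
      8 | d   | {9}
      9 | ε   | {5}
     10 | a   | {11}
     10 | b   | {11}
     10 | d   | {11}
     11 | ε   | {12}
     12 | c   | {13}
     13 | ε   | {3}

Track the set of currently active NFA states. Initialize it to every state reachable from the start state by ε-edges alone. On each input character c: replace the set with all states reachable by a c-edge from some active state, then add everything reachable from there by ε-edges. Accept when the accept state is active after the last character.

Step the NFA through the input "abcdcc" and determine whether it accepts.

Answer: REJECT

Derivation:
start: ε-closure({0}) = {0}
'a' @ 1: {1,2,4,6,8,10}
'b' @ 2: {11,12}
'c' @ 3: {3,13}  [accepting]
'd' @ 4: {}  — state set empty
rest 'cc' ignored (set empty)
end set {} — state 3 not in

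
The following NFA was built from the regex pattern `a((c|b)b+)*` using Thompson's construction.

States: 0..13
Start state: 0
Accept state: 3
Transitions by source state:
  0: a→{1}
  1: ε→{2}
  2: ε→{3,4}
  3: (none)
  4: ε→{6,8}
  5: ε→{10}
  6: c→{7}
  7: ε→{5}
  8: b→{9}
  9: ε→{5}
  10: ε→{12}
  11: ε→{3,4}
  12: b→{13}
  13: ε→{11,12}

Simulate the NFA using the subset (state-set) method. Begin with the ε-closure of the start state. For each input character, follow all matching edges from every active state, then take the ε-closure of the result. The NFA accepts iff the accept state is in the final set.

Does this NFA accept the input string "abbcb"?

start: ε-closure({0}) = {0}
'a' @ 1: {1,2,3,4,6,8}  ✓accept
'b' @ 2: {5,9,10,12}
'b' @ 3: {3,4,6,8,11,12,13}  ✓accept
'c' @ 4: {5,7,10,12}
'b' @ 5: {3,4,6,8,11,12,13}  ✓accept
after full input: {3,4,6,8,11,12,13}  (accept=3 in)

Answer: ACCEPT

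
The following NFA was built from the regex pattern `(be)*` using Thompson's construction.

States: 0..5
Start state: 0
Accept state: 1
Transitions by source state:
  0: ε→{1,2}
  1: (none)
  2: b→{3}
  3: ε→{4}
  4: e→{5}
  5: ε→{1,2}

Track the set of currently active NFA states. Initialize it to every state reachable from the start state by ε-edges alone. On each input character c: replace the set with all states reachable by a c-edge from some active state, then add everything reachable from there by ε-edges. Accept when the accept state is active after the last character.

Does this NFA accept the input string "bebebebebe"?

Answer: ACCEPT

Derivation:
start: ε-closure({0}) = {0,1,2}
'b' @ 1: {3,4}
'e' @ 2: {1,2,5}  ✓accept
'b' @ 3: {3,4}
'e' @ 4: {1,2,5}  ✓accept
'b' @ 5: {3,4}
'e' @ 6: {1,2,5}  ✓accept
'b' @ 7: {3,4}
'e' @ 8: {1,2,5}  ✓accept
'b' @ 9: {3,4}
'e' @ 10: {1,2,5}  ✓accept
after full input: {1,2,5}  (accept=1 in)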